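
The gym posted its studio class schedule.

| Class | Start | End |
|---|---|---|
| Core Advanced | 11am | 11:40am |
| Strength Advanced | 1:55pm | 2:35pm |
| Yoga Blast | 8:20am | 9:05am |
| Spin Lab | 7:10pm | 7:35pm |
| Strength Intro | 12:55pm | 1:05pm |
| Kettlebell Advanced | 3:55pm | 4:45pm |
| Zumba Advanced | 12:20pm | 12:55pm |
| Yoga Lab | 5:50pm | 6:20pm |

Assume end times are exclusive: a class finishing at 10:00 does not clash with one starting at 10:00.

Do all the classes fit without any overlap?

Yes

Sorted by start: Yoga Blast, Core Advanced, Zumba Advanced, Strength Intro, Strength Advanced, Kettlebell Advanced, Yoga Lab, Spin Lab.
Core Advanced starts after Yoga Blast ends, so Yoga Blast has no further overlaps.
Zumba Advanced starts after Core Advanced ends, so Core Advanced has no further overlaps.
Strength Intro starts exactly when Zumba Advanced ends (back-to-back, no overlap), so Zumba Advanced has no further overlaps.
Strength Advanced starts after Strength Intro ends, so Strength Intro has no further overlaps.
Kettlebell Advanced starts after Strength Advanced ends, so Strength Advanced has no further overlaps.
Yoga Lab starts after Kettlebell Advanced ends, so Kettlebell Advanced has no further overlaps.
Spin Lab starts after Yoga Lab ends.
Every pair is clear; the schedule has no overlaps.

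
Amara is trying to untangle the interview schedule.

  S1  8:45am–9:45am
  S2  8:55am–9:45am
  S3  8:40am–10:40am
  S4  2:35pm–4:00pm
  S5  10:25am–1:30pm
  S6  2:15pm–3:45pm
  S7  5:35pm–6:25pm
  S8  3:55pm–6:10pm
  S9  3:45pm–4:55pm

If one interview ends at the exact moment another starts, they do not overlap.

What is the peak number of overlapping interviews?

Walk through starts and ends in time order (an end at T is processed before a start at T):
8:40am start S3 → 1
8:45am start S1 → 2
8:55am start S2 → 3
9:45am end S1 → 2
9:45am end S2 → 1
10:25am start S5 → 2
10:40am end S3 → 1
1:30pm end S5 → 0
2:15pm start S6 → 1
2:35pm start S4 → 2
3:45pm end S6 → 1
3:45pm start S9 → 2
3:55pm start S8 → 3
4:00pm end S4 → 2
4:55pm end S9 → 1
5:35pm start S7 → 2
6:10pm end S8 → 1
6:25pm end S7 → 0
Peak is 3, at 8:55am (S1, S2, S3).

3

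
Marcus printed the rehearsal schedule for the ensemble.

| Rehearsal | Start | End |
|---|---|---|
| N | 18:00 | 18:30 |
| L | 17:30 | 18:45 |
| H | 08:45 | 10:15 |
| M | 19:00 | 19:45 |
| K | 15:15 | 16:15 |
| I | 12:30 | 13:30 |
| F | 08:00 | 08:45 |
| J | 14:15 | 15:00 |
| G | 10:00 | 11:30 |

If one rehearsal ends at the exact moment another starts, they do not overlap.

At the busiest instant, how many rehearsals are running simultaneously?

2

Sweep the timeline, counting +1 at each start and −1 at each end (ends before starts at a tie):
08:00 start F → 1
08:45 end F → 0
08:45 start H → 1
10:00 start G → 2
10:15 end H → 1
11:30 end G → 0
12:30 start I → 1
13:30 end I → 0
14:15 start J → 1
15:00 end J → 0
15:15 start K → 1
16:15 end K → 0
17:30 start L → 1
18:00 start N → 2
18:30 end N → 1
18:45 end L → 0
19:00 start M → 1
19:45 end M → 0
Peak is 2, at 10:00 (G, H).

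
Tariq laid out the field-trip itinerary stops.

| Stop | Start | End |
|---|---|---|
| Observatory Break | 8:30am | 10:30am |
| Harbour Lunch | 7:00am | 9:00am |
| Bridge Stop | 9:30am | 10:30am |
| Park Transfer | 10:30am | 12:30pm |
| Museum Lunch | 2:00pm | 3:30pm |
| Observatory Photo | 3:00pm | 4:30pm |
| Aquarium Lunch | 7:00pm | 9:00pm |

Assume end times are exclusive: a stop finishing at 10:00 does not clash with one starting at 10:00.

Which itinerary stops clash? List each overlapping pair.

Bridge Stop & Observatory Break, Harbour Lunch & Observatory Break, Museum Lunch & Observatory Photo

Sorted by start: Harbour Lunch, Observatory Break, Bridge Stop, Park Transfer, Museum Lunch, Observatory Photo, Aquarium Lunch.
Observatory Break starts before Harbour Lunch ends → Harbour Lunch and Observatory Break overlap.
Bridge Stop starts after Harbour Lunch ends — done with Harbour Lunch.
Bridge Stop starts before Observatory Break ends → Observatory Break and Bridge Stop overlap.
Park Transfer starts exactly when Observatory Break ends (back-to-back, no overlap) — done with Observatory Break.
Park Transfer starts exactly when Bridge Stop ends (back-to-back, no overlap) — done with Bridge Stop.
Museum Lunch starts after Park Transfer ends — done with Park Transfer.
Observatory Photo starts before Museum Lunch ends → Museum Lunch and Observatory Photo overlap.
Aquarium Lunch starts after Museum Lunch ends.
Aquarium Lunch starts after Observatory Photo ends.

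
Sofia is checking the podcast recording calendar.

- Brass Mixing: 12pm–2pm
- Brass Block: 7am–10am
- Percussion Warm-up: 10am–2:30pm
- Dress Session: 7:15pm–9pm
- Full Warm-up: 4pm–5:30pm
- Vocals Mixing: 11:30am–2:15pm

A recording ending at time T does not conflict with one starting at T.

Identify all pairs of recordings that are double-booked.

Sorted by start: Brass Block, Percussion Warm-up, Vocals Mixing, Brass Mixing, Full Warm-up, Dress Session.
Percussion Warm-up starts exactly when Brass Block ends (back-to-back, no overlap), so nothing later overlaps Brass Block either.
Vocals Mixing starts before Percussion Warm-up ends → Percussion Warm-up and Vocals Mixing overlap.
Brass Mixing starts before Percussion Warm-up ends → Percussion Warm-up and Brass Mixing overlap.
Full Warm-up starts after Percussion Warm-up ends, so nothing later overlaps Percussion Warm-up either.
Brass Mixing starts before Vocals Mixing ends → Vocals Mixing and Brass Mixing overlap.
Full Warm-up starts after Vocals Mixing ends, so nothing later overlaps Vocals Mixing either.
Full Warm-up starts after Brass Mixing ends, so nothing later overlaps Brass Mixing either.
Dress Session starts after Full Warm-up ends.

Brass Mixing & Percussion Warm-up, Brass Mixing & Vocals Mixing, Percussion Warm-up & Vocals Mixing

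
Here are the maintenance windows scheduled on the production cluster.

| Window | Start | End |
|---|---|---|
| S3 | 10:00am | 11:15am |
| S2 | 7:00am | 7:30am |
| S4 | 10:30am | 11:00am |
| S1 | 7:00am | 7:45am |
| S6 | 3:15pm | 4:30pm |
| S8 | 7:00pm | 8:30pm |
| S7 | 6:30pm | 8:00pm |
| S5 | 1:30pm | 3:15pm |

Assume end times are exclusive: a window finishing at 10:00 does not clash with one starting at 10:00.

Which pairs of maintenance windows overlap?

Sorted by start: S1, S2, S3, S4, S5, S6, S7, S8.
S2 starts before S1 ends → S1 and S2 overlap.
S3 starts after S1 ends, so nothing later overlaps S1 either.
S3 starts after S2 ends, so nothing later overlaps S2 either.
S4 starts before S3 ends → S3 and S4 overlap.
S5 starts after S3 ends, so nothing later overlaps S3 either.
S5 starts after S4 ends, so nothing later overlaps S4 either.
S6 starts exactly when S5 ends (back-to-back, no overlap), so nothing later overlaps S5 either.
S7 starts after S6 ends, so nothing later overlaps S6 either.
S8 starts before S7 ends → S7 and S8 overlap.

S1 & S2, S3 & S4, S7 & S8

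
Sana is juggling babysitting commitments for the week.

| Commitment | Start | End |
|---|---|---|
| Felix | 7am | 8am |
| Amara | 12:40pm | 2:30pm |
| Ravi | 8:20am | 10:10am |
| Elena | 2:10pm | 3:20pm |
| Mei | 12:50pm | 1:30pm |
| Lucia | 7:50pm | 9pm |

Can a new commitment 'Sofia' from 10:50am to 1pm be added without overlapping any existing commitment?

Felix: ends 8am at or before Sofia starts 10:50am → clear.
Ravi: ends 10:10am at or before Sofia starts 10:50am → clear.
Amara: starts 12:40pm before Sofia ends 1pm, and ends 2:30pm after Sofia starts 10:50am → overlap.
Mei: starts 12:50pm before Sofia ends 1pm, and ends 1:30pm after Sofia starts 10:50am → overlap.
Elena: starts 2:10pm at or after Sofia ends 1pm → clear.
Lucia: starts 7:50pm at or after Sofia ends 1pm → clear.
Sofia overlaps Mei, Amara.

No — it overlaps Amara, Mei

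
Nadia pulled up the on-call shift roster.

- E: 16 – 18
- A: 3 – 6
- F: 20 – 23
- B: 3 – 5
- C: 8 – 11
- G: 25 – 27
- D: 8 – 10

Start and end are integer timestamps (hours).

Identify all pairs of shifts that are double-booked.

Check each pair: they overlap iff neither finishes before the other starts.
Sorted by start: A, B, C, D, E, F, G.
B starts before A ends → A and B overlap.
C starts after A ends, so A has no further overlaps.
C starts after B ends, so B has no further overlaps.
D starts before C ends → C and D overlap.
E starts after C ends, so C has no further overlaps.
E starts after D ends, so D has no further overlaps.
F starts after E ends, so E has no further overlaps.
G starts after F ends.

A & B, C & D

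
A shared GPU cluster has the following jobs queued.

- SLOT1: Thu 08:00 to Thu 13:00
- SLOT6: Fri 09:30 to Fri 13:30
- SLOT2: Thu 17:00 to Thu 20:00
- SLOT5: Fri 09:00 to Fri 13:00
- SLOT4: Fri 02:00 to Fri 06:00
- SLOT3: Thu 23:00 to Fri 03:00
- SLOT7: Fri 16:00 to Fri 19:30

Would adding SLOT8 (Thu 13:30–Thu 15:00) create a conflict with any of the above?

No — it doesn't clash with anything

SLOT1: ends Thu 13:00 at or before SLOT8 starts Thu 13:30 → clear.
SLOT2: starts Thu 17:00 at or after SLOT8 ends Thu 15:00 → clear.
SLOT3: starts Thu 23:00 at or after SLOT8 ends Thu 15:00 → clear.
SLOT4: starts Fri 02:00 at or after SLOT8 ends Thu 15:00 → clear.
SLOT5: starts Fri 09:00 at or after SLOT8 ends Thu 15:00 → clear.
SLOT6: starts Fri 09:30 at or after SLOT8 ends Thu 15:00 → clear.
SLOT7: starts Fri 16:00 at or after SLOT8 ends Thu 15:00 → clear.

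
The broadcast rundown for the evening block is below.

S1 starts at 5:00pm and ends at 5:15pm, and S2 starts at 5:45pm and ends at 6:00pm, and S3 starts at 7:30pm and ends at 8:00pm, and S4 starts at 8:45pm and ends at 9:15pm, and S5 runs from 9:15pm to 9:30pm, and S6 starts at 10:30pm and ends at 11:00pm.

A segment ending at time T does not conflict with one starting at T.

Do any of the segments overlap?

Sorted by start: S1, S2, S3, S4, S5, S6.
S2 starts after S1 ends, so nothing later overlaps S1 either.
S3 starts after S2 ends, so nothing later overlaps S2 either.
S4 starts after S3 ends, so nothing later overlaps S3 either.
S5 starts exactly when S4 ends (back-to-back, no overlap), so nothing later overlaps S4 either.
S6 starts after S5 ends.
Every pair is clear; the schedule has no overlaps.

No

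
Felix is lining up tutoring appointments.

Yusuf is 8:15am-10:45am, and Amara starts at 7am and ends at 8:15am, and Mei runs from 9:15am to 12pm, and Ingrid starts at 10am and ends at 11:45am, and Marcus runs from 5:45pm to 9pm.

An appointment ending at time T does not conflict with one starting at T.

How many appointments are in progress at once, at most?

3

Walk through starts and ends in time order (an end at T is processed before a start at T):
7am start Amara → 1
8:15am end Amara → 0
8:15am start Yusuf → 1
9:15am start Mei → 2
10am start Ingrid → 3
10:45am end Yusuf → 2
11:45am end Ingrid → 1
12pm end Mei → 0
5:45pm start Marcus → 1
9pm end Marcus → 0
Peak is 3, at 10am (Ingrid, Mei, Yusuf).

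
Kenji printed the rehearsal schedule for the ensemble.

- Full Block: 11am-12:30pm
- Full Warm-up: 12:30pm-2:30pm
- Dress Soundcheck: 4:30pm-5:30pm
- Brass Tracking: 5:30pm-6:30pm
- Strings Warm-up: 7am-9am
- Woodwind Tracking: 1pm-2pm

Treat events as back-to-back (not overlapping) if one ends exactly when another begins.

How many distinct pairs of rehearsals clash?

Two intervals overlap when each starts before the other ends.
Sorted by start: Strings Warm-up, Full Block, Full Warm-up, Woodwind Tracking, Dress Soundcheck, Brass Tracking.
Full Block starts after Strings Warm-up ends, so Strings Warm-up has no further overlaps.
Full Warm-up starts exactly when Full Block ends (back-to-back, no overlap), so Full Block has no further overlaps.
Woodwind Tracking starts before Full Warm-up ends → Full Warm-up and Woodwind Tracking overlap.
Dress Soundcheck starts after Full Warm-up ends, so Full Warm-up has no further overlaps.
Dress Soundcheck starts after Woodwind Tracking ends, so Woodwind Tracking has no further overlaps.
Brass Tracking starts exactly when Dress Soundcheck ends (back-to-back, no overlap).
Overlapping pairs: Full Warm-up & Woodwind Tracking — 1 in total.

1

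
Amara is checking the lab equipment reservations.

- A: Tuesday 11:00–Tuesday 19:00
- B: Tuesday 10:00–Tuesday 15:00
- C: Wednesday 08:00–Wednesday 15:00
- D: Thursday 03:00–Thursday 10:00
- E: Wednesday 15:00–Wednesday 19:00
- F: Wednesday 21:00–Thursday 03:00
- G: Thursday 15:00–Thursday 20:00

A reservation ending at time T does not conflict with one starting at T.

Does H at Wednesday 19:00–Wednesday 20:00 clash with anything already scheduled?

B: ends Tuesday 15:00 at or before H starts Wednesday 19:00 → clear.
A: ends Tuesday 19:00 at or before H starts Wednesday 19:00 → clear.
C: ends Wednesday 15:00 at or before H starts Wednesday 19:00 → clear.
E: ends Wednesday 19:00 at or before H starts Wednesday 19:00 → clear.
F: starts Wednesday 21:00 at or after H ends Wednesday 20:00 → clear.
D: starts Thursday 03:00 at or after H ends Wednesday 20:00 → clear.
G: starts Thursday 15:00 at or after H ends Wednesday 20:00 → clear.

No — it doesn't clash with anything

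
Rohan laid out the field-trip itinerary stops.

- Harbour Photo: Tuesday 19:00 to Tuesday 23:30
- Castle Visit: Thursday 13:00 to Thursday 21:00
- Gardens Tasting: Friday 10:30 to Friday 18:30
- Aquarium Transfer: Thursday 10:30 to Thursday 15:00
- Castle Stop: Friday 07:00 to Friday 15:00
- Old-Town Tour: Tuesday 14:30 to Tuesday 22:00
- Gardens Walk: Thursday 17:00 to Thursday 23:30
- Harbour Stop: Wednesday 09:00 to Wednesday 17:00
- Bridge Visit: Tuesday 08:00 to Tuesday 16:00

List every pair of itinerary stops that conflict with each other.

Two intervals overlap when each starts before the other ends.
Sorted by start: Bridge Visit, Old-Town Tour, Harbour Photo, Harbour Stop, Aquarium Transfer, Castle Visit, Gardens Walk, Castle Stop, Gardens Tasting.
Old-Town Tour starts before Bridge Visit ends → Bridge Visit and Old-Town Tour overlap.
Harbour Photo starts after Bridge Visit ends — done with Bridge Visit.
Harbour Photo starts before Old-Town Tour ends → Old-Town Tour and Harbour Photo overlap.
Harbour Stop starts after Old-Town Tour ends — done with Old-Town Tour.
Harbour Stop starts after Harbour Photo ends — done with Harbour Photo.
Aquarium Transfer starts after Harbour Stop ends — done with Harbour Stop.
Castle Visit starts before Aquarium Transfer ends → Aquarium Transfer and Castle Visit overlap.
Gardens Walk starts after Aquarium Transfer ends — done with Aquarium Transfer.
Gardens Walk starts before Castle Visit ends → Castle Visit and Gardens Walk overlap.
Castle Stop starts after Castle Visit ends — done with Castle Visit.
Castle Stop starts after Gardens Walk ends — done with Gardens Walk.
Gardens Tasting starts before Castle Stop ends → Castle Stop and Gardens Tasting overlap.

Aquarium Transfer & Castle Visit, Bridge Visit & Old-Town Tour, Castle Stop & Gardens Tasting, Castle Visit & Gardens Walk, Harbour Photo & Old-Town Tour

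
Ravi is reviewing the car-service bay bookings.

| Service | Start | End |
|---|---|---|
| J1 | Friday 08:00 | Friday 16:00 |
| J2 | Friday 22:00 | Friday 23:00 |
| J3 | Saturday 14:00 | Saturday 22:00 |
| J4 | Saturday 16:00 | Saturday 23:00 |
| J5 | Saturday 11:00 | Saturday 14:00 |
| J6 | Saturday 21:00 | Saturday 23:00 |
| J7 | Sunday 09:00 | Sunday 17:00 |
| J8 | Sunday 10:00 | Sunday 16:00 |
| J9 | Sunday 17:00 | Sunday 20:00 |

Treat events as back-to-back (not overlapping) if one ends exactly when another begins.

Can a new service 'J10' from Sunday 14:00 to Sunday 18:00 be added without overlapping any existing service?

J1: ends Friday 16:00 at or before J10 starts Sunday 14:00 → clear.
J2: ends Friday 23:00 at or before J10 starts Sunday 14:00 → clear.
J5: ends Saturday 14:00 at or before J10 starts Sunday 14:00 → clear.
J3: ends Saturday 22:00 at or before J10 starts Sunday 14:00 → clear.
J4: ends Saturday 23:00 at or before J10 starts Sunday 14:00 → clear.
J6: ends Saturday 23:00 at or before J10 starts Sunday 14:00 → clear.
J7: starts Sunday 09:00 before J10 ends Sunday 18:00, and ends Sunday 17:00 after J10 starts Sunday 14:00 → overlap.
J8: starts Sunday 10:00 before J10 ends Sunday 18:00, and ends Sunday 16:00 after J10 starts Sunday 14:00 → overlap.
J9: starts Sunday 17:00 before J10 ends Sunday 18:00, and ends Sunday 20:00 after J10 starts Sunday 14:00 → overlap.
J10 overlaps J7, J8, J9.

No — it overlaps J7, J8, J9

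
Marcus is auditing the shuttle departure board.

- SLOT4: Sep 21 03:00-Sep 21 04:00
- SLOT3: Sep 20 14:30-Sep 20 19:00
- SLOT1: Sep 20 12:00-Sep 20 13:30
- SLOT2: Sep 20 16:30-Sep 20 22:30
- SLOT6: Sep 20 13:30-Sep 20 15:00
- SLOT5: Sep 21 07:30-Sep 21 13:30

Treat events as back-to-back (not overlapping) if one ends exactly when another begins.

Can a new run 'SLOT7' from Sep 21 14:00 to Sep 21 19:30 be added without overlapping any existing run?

Yes — the slot is free

SLOT1: ends Sep 20 13:30 at or before SLOT7 starts Sep 21 14:00 → clear.
SLOT6: ends Sep 20 15:00 at or before SLOT7 starts Sep 21 14:00 → clear.
SLOT3: ends Sep 20 19:00 at or before SLOT7 starts Sep 21 14:00 → clear.
SLOT2: ends Sep 20 22:30 at or before SLOT7 starts Sep 21 14:00 → clear.
SLOT4: ends Sep 21 04:00 at or before SLOT7 starts Sep 21 14:00 → clear.
SLOT5: ends Sep 21 13:30 at or before SLOT7 starts Sep 21 14:00 → clear.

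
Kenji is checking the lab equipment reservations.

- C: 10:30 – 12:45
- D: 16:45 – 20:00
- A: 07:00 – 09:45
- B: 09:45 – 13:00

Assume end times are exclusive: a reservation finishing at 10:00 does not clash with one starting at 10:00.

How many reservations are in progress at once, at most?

Sweep the timeline, counting +1 at each start and −1 at each end (ends before starts at a tie):
07:00 start A → 1
09:45 end A → 0
09:45 start B → 1
10:30 start C → 2
12:45 end C → 1
13:00 end B → 0
16:45 start D → 1
20:00 end D → 0
Peak is 2, at 10:30 (B, C).

2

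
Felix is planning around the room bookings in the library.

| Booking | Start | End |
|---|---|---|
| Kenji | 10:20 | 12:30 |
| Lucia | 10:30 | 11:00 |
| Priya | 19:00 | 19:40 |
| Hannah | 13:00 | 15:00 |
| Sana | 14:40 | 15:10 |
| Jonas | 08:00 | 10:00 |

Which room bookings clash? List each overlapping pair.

Check each pair: they overlap iff neither finishes before the other starts.
Sorted by start: Jonas, Kenji, Lucia, Hannah, Sana, Priya.
Kenji starts after Jonas ends — done with Jonas.
Lucia starts before Kenji ends → Kenji and Lucia overlap.
Hannah starts after Kenji ends — done with Kenji.
Hannah starts after Lucia ends — done with Lucia.
Sana starts before Hannah ends → Hannah and Sana overlap.
Priya starts after Hannah ends.
Priya starts after Sana ends.

Hannah & Sana, Kenji & Lucia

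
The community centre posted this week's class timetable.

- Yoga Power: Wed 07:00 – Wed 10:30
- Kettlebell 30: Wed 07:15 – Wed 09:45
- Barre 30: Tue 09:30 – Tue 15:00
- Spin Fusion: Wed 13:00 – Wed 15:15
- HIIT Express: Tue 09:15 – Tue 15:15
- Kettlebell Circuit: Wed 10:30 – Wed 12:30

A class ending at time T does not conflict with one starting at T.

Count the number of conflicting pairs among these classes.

2

Sorted by start: HIIT Express, Barre 30, Yoga Power, Kettlebell 30, Kettlebell Circuit, Spin Fusion.
Barre 30 starts before HIIT Express ends → HIIT Express and Barre 30 overlap.
Yoga Power starts after HIIT Express ends — done with HIIT Express.
Yoga Power starts after Barre 30 ends — done with Barre 30.
Kettlebell 30 starts before Yoga Power ends → Yoga Power and Kettlebell 30 overlap.
Kettlebell Circuit starts exactly when Yoga Power ends (back-to-back, no overlap) — done with Yoga Power.
Kettlebell Circuit starts after Kettlebell 30 ends — done with Kettlebell 30.
Spin Fusion starts after Kettlebell Circuit ends.
Overlapping pairs: Barre 30 & HIIT Express, Kettlebell 30 & Yoga Power — 2 in total.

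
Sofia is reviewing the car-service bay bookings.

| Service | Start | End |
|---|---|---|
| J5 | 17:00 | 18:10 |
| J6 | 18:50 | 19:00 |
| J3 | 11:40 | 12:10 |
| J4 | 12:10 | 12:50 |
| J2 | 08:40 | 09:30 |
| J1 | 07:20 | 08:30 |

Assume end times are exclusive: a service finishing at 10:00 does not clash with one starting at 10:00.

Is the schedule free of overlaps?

Yes

Check each pair: they overlap iff neither finishes before the other starts.
Sorted by start: J1, J2, J3, J4, J5, J6.
J2 starts after J1 ends — done with J1.
J3 starts after J2 ends — done with J2.
J4 starts exactly when J3 ends (back-to-back, no overlap) — done with J3.
J5 starts after J4 ends — done with J4.
J6 starts after J5 ends.
Every pair is clear; the schedule has no overlaps.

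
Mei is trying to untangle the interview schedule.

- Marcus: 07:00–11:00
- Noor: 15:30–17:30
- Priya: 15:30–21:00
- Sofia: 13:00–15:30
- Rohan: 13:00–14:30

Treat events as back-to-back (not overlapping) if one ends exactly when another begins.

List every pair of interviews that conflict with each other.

Sorted by start: Marcus, Sofia, Rohan, Noor, Priya.
Sofia starts after Marcus ends — done with Marcus.
Rohan starts before Sofia ends → Sofia and Rohan overlap.
Noor starts exactly when Sofia ends (back-to-back, no overlap) — done with Sofia.
Noor starts after Rohan ends — done with Rohan.
Priya starts before Noor ends → Noor and Priya overlap.

Noor & Priya, Rohan & Sofia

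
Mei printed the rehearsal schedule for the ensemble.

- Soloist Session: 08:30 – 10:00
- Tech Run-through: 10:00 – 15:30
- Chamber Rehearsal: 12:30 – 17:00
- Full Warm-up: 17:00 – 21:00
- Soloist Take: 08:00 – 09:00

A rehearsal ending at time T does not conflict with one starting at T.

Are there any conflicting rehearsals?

Sorted by start: Soloist Take, Soloist Session, Tech Run-through, Chamber Rehearsal, Full Warm-up.
Soloist Session starts before Soloist Take ends → Soloist Take and Soloist Session overlap.
That's a conflict, so the schedule is not conflict-free.

Yes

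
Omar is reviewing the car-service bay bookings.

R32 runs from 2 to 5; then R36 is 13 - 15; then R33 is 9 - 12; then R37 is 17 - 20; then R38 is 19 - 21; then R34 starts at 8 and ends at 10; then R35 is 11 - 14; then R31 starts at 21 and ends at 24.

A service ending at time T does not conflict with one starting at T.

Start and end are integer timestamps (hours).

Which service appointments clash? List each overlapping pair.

R33 & R34, R33 & R35, R35 & R36, R37 & R38

Sorted by start: R32, R34, R33, R35, R36, R37, R38, R31.
R34 starts after R32 ends, so R32 has no further overlaps.
R33 starts before R34 ends → R34 and R33 overlap.
R35 starts after R34 ends, so R34 has no further overlaps.
R35 starts before R33 ends → R33 and R35 overlap.
R36 starts after R33 ends, so R33 has no further overlaps.
R36 starts before R35 ends → R35 and R36 overlap.
R37 starts after R35 ends, so R35 has no further overlaps.
R37 starts after R36 ends, so R36 has no further overlaps.
R38 starts before R37 ends → R37 and R38 overlap.
R31 starts after R37 ends.
R31 starts exactly when R38 ends (back-to-back, no overlap).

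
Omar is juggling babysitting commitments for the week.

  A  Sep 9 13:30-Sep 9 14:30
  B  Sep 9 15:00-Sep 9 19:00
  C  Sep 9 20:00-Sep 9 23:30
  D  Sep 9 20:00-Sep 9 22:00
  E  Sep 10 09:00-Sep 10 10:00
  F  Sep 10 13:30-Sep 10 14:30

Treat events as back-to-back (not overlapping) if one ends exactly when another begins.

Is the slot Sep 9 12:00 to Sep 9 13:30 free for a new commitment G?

A: starts Sep 9 13:30 at or after G ends Sep 9 13:30 → clear.
B: starts Sep 9 15:00 at or after G ends Sep 9 13:30 → clear.
C: starts Sep 9 20:00 at or after G ends Sep 9 13:30 → clear.
D: starts Sep 9 20:00 at or after G ends Sep 9 13:30 → clear.
E: starts Sep 10 09:00 at or after G ends Sep 9 13:30 → clear.
F: starts Sep 10 13:30 at or after G ends Sep 9 13:30 → clear.

Yes — the slot is free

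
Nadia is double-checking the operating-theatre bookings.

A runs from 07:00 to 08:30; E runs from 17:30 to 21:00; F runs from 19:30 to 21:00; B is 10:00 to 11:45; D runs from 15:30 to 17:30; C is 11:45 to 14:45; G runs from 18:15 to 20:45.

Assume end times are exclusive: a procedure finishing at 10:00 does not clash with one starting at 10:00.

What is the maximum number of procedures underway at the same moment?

3

Walk through starts and ends in time order (an end at T is processed before a start at T):
07:00 start A → 1
08:30 end A → 0
10:00 start B → 1
11:45 end B → 0
11:45 start C → 1
14:45 end C → 0
15:30 start D → 1
17:30 end D → 0
17:30 start E → 1
18:15 start G → 2
19:30 start F → 3
20:45 end G → 2
21:00 end E → 1
21:00 end F → 0
Peak is 3, at 19:30 (E, F, G).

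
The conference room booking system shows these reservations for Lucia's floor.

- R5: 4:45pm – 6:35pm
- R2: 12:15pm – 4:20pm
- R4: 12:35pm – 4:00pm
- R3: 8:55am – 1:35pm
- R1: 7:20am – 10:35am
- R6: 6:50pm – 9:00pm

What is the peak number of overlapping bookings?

Sort all start/end points and keep a running count:
7:20am start R1 → 1
8:55am start R3 → 2
10:35am end R1 → 1
12:15pm start R2 → 2
12:35pm start R4 → 3
1:35pm end R3 → 2
4:00pm end R4 → 1
4:20pm end R2 → 0
4:45pm start R5 → 1
6:35pm end R5 → 0
6:50pm start R6 → 1
9:00pm end R6 → 0
Peak is 3, at 12:35pm (R2, R3, R4).

3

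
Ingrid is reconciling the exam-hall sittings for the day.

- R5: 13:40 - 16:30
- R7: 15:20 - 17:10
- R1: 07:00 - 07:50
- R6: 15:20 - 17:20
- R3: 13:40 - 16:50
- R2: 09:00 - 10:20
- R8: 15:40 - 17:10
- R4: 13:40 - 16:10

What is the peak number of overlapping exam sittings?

Walk through starts and ends in time order (an end at T is processed before a start at T):
07:00 start R1 → 1
07:50 end R1 → 0
09:00 start R2 → 1
10:20 end R2 → 0
13:40 start R3 → 1
13:40 start R4 → 2
13:40 start R5 → 3
15:20 start R6 → 4
15:20 start R7 → 5
15:40 start R8 → 6
16:10 end R4 → 5
16:30 end R5 → 4
16:50 end R3 → 3
17:10 end R7 → 2
17:10 end R8 → 1
17:20 end R6 → 0
Peak is 6, at 15:40 (R3, R4, R5, R6, R7, R8).

6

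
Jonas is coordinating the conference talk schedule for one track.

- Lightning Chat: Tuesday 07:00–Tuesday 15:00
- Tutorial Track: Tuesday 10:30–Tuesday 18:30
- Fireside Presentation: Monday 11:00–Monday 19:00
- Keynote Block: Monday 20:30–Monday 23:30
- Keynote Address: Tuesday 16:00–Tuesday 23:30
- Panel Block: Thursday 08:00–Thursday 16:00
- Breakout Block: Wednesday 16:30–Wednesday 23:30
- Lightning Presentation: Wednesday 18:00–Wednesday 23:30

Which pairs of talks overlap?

Sorted by start: Fireside Presentation, Keynote Block, Lightning Chat, Tutorial Track, Keynote Address, Breakout Block, Lightning Presentation, Panel Block.
Keynote Block starts after Fireside Presentation ends, so nothing later overlaps Fireside Presentation either.
Lightning Chat starts after Keynote Block ends, so nothing later overlaps Keynote Block either.
Tutorial Track starts before Lightning Chat ends → Lightning Chat and Tutorial Track overlap.
Keynote Address starts after Lightning Chat ends, so nothing later overlaps Lightning Chat either.
Keynote Address starts before Tutorial Track ends → Tutorial Track and Keynote Address overlap.
Breakout Block starts after Tutorial Track ends, so nothing later overlaps Tutorial Track either.
Breakout Block starts after Keynote Address ends, so nothing later overlaps Keynote Address either.
Lightning Presentation starts before Breakout Block ends → Breakout Block and Lightning Presentation overlap.
Panel Block starts after Breakout Block ends.
Panel Block starts after Lightning Presentation ends.

Breakout Block & Lightning Presentation, Keynote Address & Tutorial Track, Lightning Chat & Tutorial Track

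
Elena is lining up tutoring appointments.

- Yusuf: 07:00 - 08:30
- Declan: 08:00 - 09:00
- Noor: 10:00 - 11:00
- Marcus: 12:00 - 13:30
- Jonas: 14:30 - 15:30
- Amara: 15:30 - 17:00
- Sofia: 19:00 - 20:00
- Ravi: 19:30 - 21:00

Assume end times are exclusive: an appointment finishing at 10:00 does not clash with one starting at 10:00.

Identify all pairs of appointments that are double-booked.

Declan & Yusuf, Ravi & Sofia

Check each pair: they overlap iff neither finishes before the other starts.
Sorted by start: Yusuf, Declan, Noor, Marcus, Jonas, Amara, Sofia, Ravi.
Declan starts before Yusuf ends → Yusuf and Declan overlap.
Noor starts after Yusuf ends, so nothing later overlaps Yusuf either.
Noor starts after Declan ends, so nothing later overlaps Declan either.
Marcus starts after Noor ends, so nothing later overlaps Noor either.
Jonas starts after Marcus ends, so nothing later overlaps Marcus either.
Amara starts exactly when Jonas ends (back-to-back, no overlap), so nothing later overlaps Jonas either.
Sofia starts after Amara ends, so nothing later overlaps Amara either.
Ravi starts before Sofia ends → Sofia and Ravi overlap.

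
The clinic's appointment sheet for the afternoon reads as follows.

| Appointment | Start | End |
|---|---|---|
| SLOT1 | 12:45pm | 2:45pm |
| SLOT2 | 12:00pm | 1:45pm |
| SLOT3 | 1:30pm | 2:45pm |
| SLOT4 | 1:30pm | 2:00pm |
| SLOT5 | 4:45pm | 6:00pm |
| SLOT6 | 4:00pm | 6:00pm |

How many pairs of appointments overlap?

Sorted by start: SLOT2, SLOT1, SLOT3, SLOT4, SLOT6, SLOT5.
SLOT1 starts before SLOT2 ends → SLOT2 and SLOT1 overlap.
SLOT3 starts before SLOT2 ends → SLOT2 and SLOT3 overlap.
SLOT4 starts before SLOT2 ends → SLOT2 and SLOT4 overlap.
SLOT6 starts after SLOT2 ends, so nothing later overlaps SLOT2 either.
SLOT3 starts before SLOT1 ends → SLOT1 and SLOT3 overlap.
SLOT4 starts before SLOT1 ends → SLOT1 and SLOT4 overlap.
SLOT6 starts after SLOT1 ends, so nothing later overlaps SLOT1 either.
SLOT4 starts before SLOT3 ends → SLOT3 and SLOT4 overlap.
SLOT6 starts after SLOT3 ends, so nothing later overlaps SLOT3 either.
SLOT6 starts after SLOT4 ends, so nothing later overlaps SLOT4 either.
SLOT5 starts before SLOT6 ends → SLOT6 and SLOT5 overlap.
Overlapping pairs: SLOT1 & SLOT2, SLOT1 & SLOT3, SLOT1 & SLOT4, SLOT2 & SLOT3, SLOT2 & SLOT4, SLOT3 & SLOT4, SLOT5 & SLOT6 — 7 in total.

7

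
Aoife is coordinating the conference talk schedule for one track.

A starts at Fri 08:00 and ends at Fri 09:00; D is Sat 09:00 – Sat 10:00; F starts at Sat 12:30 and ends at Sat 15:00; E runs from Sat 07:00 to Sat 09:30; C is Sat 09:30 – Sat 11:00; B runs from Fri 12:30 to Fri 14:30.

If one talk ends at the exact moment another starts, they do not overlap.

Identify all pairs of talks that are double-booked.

Sorted by start: A, B, E, D, C, F.
B starts after A ends — done with A.
E starts after B ends — done with B.
D starts before E ends → E and D overlap.
C starts exactly when E ends (back-to-back, no overlap) — done with E.
C starts before D ends → D and C overlap.
F starts after D ends.
F starts after C ends.

C & D, D & E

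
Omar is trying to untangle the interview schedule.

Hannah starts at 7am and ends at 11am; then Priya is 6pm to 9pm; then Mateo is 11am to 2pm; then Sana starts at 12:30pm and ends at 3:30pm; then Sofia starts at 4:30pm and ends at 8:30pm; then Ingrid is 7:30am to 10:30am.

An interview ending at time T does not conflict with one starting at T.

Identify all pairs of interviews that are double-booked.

Hannah & Ingrid, Mateo & Sana, Priya & Sofia

Two intervals overlap when each starts before the other ends.
Sorted by start: Hannah, Ingrid, Mateo, Sana, Sofia, Priya.
Ingrid starts before Hannah ends → Hannah and Ingrid overlap.
Mateo starts exactly when Hannah ends (back-to-back, no overlap), so Hannah has no further overlaps.
Mateo starts after Ingrid ends, so Ingrid has no further overlaps.
Sana starts before Mateo ends → Mateo and Sana overlap.
Sofia starts after Mateo ends, so Mateo has no further overlaps.
Sofia starts after Sana ends, so Sana has no further overlaps.
Priya starts before Sofia ends → Sofia and Priya overlap.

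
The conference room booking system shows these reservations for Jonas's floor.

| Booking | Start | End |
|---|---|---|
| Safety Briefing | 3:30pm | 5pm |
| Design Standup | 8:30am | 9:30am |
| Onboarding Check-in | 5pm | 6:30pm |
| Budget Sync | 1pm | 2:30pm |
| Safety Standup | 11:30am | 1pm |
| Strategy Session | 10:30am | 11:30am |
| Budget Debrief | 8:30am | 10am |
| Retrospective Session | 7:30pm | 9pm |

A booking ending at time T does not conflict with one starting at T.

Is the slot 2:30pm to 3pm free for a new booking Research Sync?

Design Standup: ends 9:30am at or before Research Sync starts 2:30pm → clear.
Budget Debrief: ends 10am at or before Research Sync starts 2:30pm → clear.
Strategy Session: ends 11:30am at or before Research Sync starts 2:30pm → clear.
Safety Standup: ends 1pm at or before Research Sync starts 2:30pm → clear.
Budget Sync: ends 2:30pm at or before Research Sync starts 2:30pm → clear.
Safety Briefing: starts 3:30pm at or after Research Sync ends 3pm → clear.
Onboarding Check-in: starts 5pm at or after Research Sync ends 3pm → clear.
Retrospective Session: starts 7:30pm at or after Research Sync ends 3pm → clear.

Yes — the slot is free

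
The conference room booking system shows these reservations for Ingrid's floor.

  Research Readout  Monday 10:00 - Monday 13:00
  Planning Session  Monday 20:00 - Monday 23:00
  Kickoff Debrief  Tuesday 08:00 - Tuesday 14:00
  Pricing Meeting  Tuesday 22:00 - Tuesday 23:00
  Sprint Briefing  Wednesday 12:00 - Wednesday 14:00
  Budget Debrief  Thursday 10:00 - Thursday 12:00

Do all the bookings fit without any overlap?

Sorted by start: Research Readout, Planning Session, Kickoff Debrief, Pricing Meeting, Sprint Briefing, Budget Debrief.
Planning Session starts after Research Readout ends — done with Research Readout.
Kickoff Debrief starts after Planning Session ends — done with Planning Session.
Pricing Meeting starts after Kickoff Debrief ends — done with Kickoff Debrief.
Sprint Briefing starts after Pricing Meeting ends — done with Pricing Meeting.
Budget Debrief starts after Sprint Briefing ends.
Every pair is clear; the schedule has no overlaps.

Yes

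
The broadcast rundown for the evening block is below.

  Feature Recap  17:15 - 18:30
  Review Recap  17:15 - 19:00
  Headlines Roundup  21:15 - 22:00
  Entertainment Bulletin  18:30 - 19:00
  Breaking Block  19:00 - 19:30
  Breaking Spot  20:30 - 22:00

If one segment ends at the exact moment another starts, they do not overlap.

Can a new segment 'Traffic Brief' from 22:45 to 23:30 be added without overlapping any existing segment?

Yes — the slot is free

Feature Recap: ends 18:30 at or before Traffic Brief starts 22:45 → clear.
Review Recap: ends 19:00 at or before Traffic Brief starts 22:45 → clear.
Entertainment Bulletin: ends 19:00 at or before Traffic Brief starts 22:45 → clear.
Breaking Block: ends 19:30 at or before Traffic Brief starts 22:45 → clear.
Breaking Spot: ends 22:00 at or before Traffic Brief starts 22:45 → clear.
Headlines Roundup: ends 22:00 at or before Traffic Brief starts 22:45 → clear.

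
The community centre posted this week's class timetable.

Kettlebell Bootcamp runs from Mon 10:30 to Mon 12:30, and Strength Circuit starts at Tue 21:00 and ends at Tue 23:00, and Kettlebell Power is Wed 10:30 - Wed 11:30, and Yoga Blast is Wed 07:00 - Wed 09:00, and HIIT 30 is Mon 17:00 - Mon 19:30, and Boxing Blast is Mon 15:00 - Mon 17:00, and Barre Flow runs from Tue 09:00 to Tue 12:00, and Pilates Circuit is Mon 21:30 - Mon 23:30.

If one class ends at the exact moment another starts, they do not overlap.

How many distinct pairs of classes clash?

0

Sorted by start: Kettlebell Bootcamp, Boxing Blast, HIIT 30, Pilates Circuit, Barre Flow, Strength Circuit, Yoga Blast, Kettlebell Power.
Boxing Blast starts after Kettlebell Bootcamp ends, so nothing later overlaps Kettlebell Bootcamp either.
HIIT 30 starts exactly when Boxing Blast ends (back-to-back, no overlap), so nothing later overlaps Boxing Blast either.
Pilates Circuit starts after HIIT 30 ends, so nothing later overlaps HIIT 30 either.
Barre Flow starts after Pilates Circuit ends, so nothing later overlaps Pilates Circuit either.
Strength Circuit starts after Barre Flow ends, so nothing later overlaps Barre Flow either.
Yoga Blast starts after Strength Circuit ends, so nothing later overlaps Strength Circuit either.
Kettlebell Power starts after Yoga Blast ends.
No pair overlaps.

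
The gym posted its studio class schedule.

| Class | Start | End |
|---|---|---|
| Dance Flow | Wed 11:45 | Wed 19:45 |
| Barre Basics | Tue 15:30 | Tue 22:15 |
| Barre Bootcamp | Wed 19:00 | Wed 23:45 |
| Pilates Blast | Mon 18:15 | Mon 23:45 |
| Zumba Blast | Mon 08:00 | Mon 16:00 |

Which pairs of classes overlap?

Barre Bootcamp & Dance Flow

Check each pair: they overlap iff neither finishes before the other starts.
Sorted by start: Zumba Blast, Pilates Blast, Barre Basics, Dance Flow, Barre Bootcamp.
Pilates Blast starts after Zumba Blast ends, so nothing later overlaps Zumba Blast either.
Barre Basics starts after Pilates Blast ends, so nothing later overlaps Pilates Blast either.
Dance Flow starts after Barre Basics ends, so nothing later overlaps Barre Basics either.
Barre Bootcamp starts before Dance Flow ends → Dance Flow and Barre Bootcamp overlap.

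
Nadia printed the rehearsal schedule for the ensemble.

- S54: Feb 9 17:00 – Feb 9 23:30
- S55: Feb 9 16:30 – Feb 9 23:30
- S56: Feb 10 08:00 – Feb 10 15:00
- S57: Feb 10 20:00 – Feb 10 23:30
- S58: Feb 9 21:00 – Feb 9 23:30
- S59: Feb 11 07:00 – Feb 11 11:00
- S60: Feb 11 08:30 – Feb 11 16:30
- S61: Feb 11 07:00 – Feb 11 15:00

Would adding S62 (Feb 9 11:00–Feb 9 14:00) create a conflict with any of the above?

S55: starts Feb 9 16:30 at or after S62 ends Feb 9 14:00 → clear.
S54: starts Feb 9 17:00 at or after S62 ends Feb 9 14:00 → clear.
S58: starts Feb 9 21:00 at or after S62 ends Feb 9 14:00 → clear.
S56: starts Feb 10 08:00 at or after S62 ends Feb 9 14:00 → clear.
S57: starts Feb 10 20:00 at or after S62 ends Feb 9 14:00 → clear.
S59: starts Feb 11 07:00 at or after S62 ends Feb 9 14:00 → clear.
S61: starts Feb 11 07:00 at or after S62 ends Feb 9 14:00 → clear.
S60: starts Feb 11 08:30 at or after S62 ends Feb 9 14:00 → clear.

No — it doesn't clash with anything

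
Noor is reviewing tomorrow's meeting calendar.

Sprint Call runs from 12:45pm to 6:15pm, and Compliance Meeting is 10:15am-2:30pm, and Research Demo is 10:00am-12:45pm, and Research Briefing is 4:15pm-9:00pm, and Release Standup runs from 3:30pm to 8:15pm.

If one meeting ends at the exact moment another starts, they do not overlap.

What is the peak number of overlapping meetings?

3

Walk through starts and ends in time order (an end at T is processed before a start at T):
10:00am start Research Demo → 1
10:15am start Compliance Meeting → 2
12:45pm end Research Demo → 1
12:45pm start Sprint Call → 2
2:30pm end Compliance Meeting → 1
3:30pm start Release Standup → 2
4:15pm start Research Briefing → 3
6:15pm end Sprint Call → 2
8:15pm end Release Standup → 1
9:00pm end Research Briefing → 0
Peak is 3, at 4:15pm (Release Standup, Research Briefing, Sprint Call).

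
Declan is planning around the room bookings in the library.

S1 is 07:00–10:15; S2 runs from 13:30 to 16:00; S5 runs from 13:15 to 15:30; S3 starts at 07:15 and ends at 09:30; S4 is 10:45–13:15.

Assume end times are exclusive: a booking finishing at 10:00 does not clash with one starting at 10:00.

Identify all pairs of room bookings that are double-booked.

S1 & S3, S2 & S5

Sorted by start: S1, S3, S4, S5, S2.
S3 starts before S1 ends → S1 and S3 overlap.
S4 starts after S1 ends — done with S1.
S4 starts after S3 ends — done with S3.
S5 starts exactly when S4 ends (back-to-back, no overlap) — done with S4.
S2 starts before S5 ends → S5 and S2 overlap.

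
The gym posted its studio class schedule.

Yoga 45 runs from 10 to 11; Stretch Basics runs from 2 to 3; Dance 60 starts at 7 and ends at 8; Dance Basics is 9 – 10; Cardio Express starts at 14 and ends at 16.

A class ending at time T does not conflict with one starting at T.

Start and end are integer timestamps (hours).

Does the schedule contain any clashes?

Check each pair: they overlap iff neither finishes before the other starts.
Sorted by start: Stretch Basics, Dance 60, Dance Basics, Yoga 45, Cardio Express.
Dance 60 starts after Stretch Basics ends, so Stretch Basics has no further overlaps.
Dance Basics starts after Dance 60 ends, so Dance 60 has no further overlaps.
Yoga 45 starts exactly when Dance Basics ends (back-to-back, no overlap), so Dance Basics has no further overlaps.
Cardio Express starts after Yoga 45 ends.
Every pair is clear; the schedule has no overlaps.

No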